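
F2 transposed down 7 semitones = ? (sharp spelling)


F2: chromatic position 5 in octave 2 → absolute = 2×12 + 5 = 29
Transpose down 7: 29 - 7 = 22
22 = 1×12 + 10 → A# in octave 1
Result = A#1


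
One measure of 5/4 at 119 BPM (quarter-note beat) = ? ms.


Quarter-note beat duration = 60000 / 119 ms
Beats per measure (5/4) = 5
One measure = 5 × 60000 / 119 = 300000 / 119 ms
= 2521.0 ms


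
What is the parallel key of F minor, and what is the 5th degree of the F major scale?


Let's work it out.
Parallel keys share the same tonic but differ in mode
F minor → parallel is F major
F major scale: F G A Bb C D E
= F major; 5th degree = C


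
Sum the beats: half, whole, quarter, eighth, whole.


Reasoning:
Beat values:
  half = 2 beats
  whole = 4 beats
  quarter = 1 beat
  eighth = 0.5 beats
  whole = 4 beats
Sum = 2 + 4 + 1 + 0.5 + 4
= 11.5 beats


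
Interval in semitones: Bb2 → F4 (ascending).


Step by step:
Absolute semitone position = octave×12 + chromatic position
Bb2: 2×12 + 10 = 34
F4: 4×12 + 5 = 53
Difference = 53 - 34 = 19
= 19 semitones


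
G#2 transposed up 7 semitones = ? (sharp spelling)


Solution.
G#2: chromatic position 8 in octave 2 → absolute = 2×12 + 8 = 32
Transpose up 7: 32 + 7 = 39
39 = 3×12 + 3 → D# in octave 3
Result = D#3


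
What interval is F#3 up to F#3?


Reasoning:
Letter names: F → F spans 1 letter name → a unison
Semitones: F#3 → F#3 = 0 half-steps
A unison of 0 semitones is a perfect unison
= perfect unison


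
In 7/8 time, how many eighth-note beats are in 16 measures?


Reasoning:
Time signature 7/8: the bottom number 8 means the eighth note gets one count
The top number 7 means 7 eighth-note beats per measure
Total = 7 × 16 measures
= 112 eighth-note beats


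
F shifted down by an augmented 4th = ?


Let's work it out.
augmented 4th: 4 letter names, 6 semitones
Letter: F - 3 → C
Pitch: F - 6 semitones, spelled as a C → Cb
= Cb


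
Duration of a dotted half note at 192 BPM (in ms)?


Solution.
One quarter-note beat = 60000 / BPM = 60000 / 192 ms
Dotted half note = 3 × quarter note
Duration = 3 × 60000 / 192 = 180000 / 192
= 937.5 ms


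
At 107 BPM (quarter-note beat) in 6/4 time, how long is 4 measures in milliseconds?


Let's work it out.
Quarter-note beat duration = 60000 / 107 ms
Beats per measure (6/4) = 6
One measure = 6 × 60000 / 107 = 360000 / 107 ms
4 measures = 4 × 360000 / 107 = 1440000 / 107
= 13457.9 ms


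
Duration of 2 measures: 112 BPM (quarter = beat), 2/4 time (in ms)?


Quarter-note beat duration = 60000 / 112 ms
Beats per measure (2/4) = 2
One measure = 2 × 60000 / 112 = 120000 / 112 ms
2 measures = 2 × 120000 / 112 = 240000 / 112
= 2142.9 ms


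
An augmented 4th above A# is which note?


A 4th spans 4 letter names, so from A we land on D
An augmented 4th = 6 semitones above A#
Spell D at that pitch: D##
= D##


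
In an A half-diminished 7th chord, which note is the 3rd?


Let's work it out.
Half-diminished 7th chord = root + minor 3rd + diminished 5th + minor 7th
Seventh chords stack in thirds, so the letter names are A-C-E-G
Root: A
Minor 3rd above A: C
Diminished 5th above A: Eb
Minor 7th above A: G
The 3rd = C


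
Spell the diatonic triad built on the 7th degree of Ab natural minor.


Let's work it out.
Ab natural minor scale: Ab Bb Cb Db Eb Fb Gb
Diatonic triad on degree 7 stacks scale notes 7, 2, 4: Gb Bb Db
Gb→Bb = 4 semitones; Gb→Db = 7 semitones → major triad
= Gb Bb Db (major)


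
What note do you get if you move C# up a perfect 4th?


Step by step:
perfect 4th: 4 letter names, 5 semitones
Letter: C + 3 → F
Pitch: C# + 5 semitones, spelled as an F → F#
= F#


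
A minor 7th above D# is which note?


Step by step:
A 7th spans 7 letter names, so from D we land on C
A minor 7th = 10 semitones above D#
Spell C at that pitch: C#
= C#


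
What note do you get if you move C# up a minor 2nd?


Solution.
minor 2nd: 2 letter names, 1 semitones
Letter: C + 1 → D
Pitch: C# + 1 semitones, spelled as a D → D
= D


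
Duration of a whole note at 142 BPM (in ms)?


One quarter-note beat = 60000 / BPM = 60000 / 142 ms
Whole note = 4 × quarter note
Duration = 4 × 60000 / 142 = 240000 / 142
= 1690.1 ms


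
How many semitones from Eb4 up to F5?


Step by step:
Absolute semitone position = octave×12 + chromatic position
Eb4: 4×12 + 3 = 51
F5: 5×12 + 5 = 65
Difference = 65 - 51 = 14
= 14 semitones


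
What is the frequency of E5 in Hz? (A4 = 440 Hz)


f = 440 × 2^(n/12) where n = semitones from A4
E5: 7 semitones from A4
f = 440 × 2^(7/12)
f = 659.26 Hz


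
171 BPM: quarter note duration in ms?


Let's work it out.
One quarter-note beat = 60000 / BPM = 60000 / 171 ms
Duration = 60000 / 171
= 350.9 ms


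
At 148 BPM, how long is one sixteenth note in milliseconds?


Reasoning:
One quarter-note beat = 60000 / BPM = 60000 / 148 ms
Sixteenth note = 1/4 × quarter note
Duration = 1/4 × 60000 / 148 = 15000 / 148
= 101.4 ms


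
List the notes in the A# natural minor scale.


Reasoning:
Natural minor scale pattern: W-H-W-W-H-W-W (2-1-2-2-1-2-2 semitones)
Starting from A#:
  A# + 2 semitones → B#
  B# + 1 semitone → C#
  C# + 2 semitones → D#
  D# + 2 semitones → E#
  E# + 1 semitone → F#
  F# + 2 semitones → G#
  G# + 2 semitones → A#
Scale = A# B# C# D# E# F# G#


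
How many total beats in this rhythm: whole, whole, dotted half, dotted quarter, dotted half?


Let's work it out.
Beat values:
  whole = 4 beats
  whole = 4 beats
  dotted half = 3 beats
  dotted quarter = 1.5 beats
  dotted half = 3 beats
Sum = 4 + 4 + 3 + 1.5 + 3
= 15.5 beats


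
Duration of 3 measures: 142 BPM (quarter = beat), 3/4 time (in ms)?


Solution.
Quarter-note beat duration = 60000 / 142 ms
Beats per measure (3/4) = 3
One measure = 3 × 60000 / 142 = 180000 / 142 ms
3 measures = 3 × 180000 / 142 = 540000 / 142
= 3802.8 ms


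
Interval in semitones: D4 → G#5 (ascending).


Absolute semitone position = octave×12 + chromatic position
D4: 4×12 + 2 = 50
G#5: 5×12 + 8 = 68
Difference = 68 - 50 = 18
= 18 semitones


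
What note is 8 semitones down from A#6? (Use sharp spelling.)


Working:
A#6: chromatic position 10 in octave 6 → absolute = 6×12 + 10 = 82
Transpose down 8: 82 - 8 = 74
74 = 6×12 + 2 → D in octave 6
Result = D6


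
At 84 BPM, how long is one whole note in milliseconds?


One quarter-note beat = 60000 / BPM = 60000 / 84 ms
Whole note = 4 × quarter note
Duration = 4 × 60000 / 84 = 240000 / 84
= 2857.1 ms


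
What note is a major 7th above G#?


Reasoning:
A 7th spans 7 letter names, so from G we land on F
A major 7th = 11 semitones above G#
Spell F at that pitch: F##
= F##


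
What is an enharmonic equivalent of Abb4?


Enharmonic notes sound the same pitch but are spelled with different letter names
Abb and G name the same pitch class
= G4


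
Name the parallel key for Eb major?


Reasoning:
Parallel keys share the same tonic but differ in mode
Eb major → parallel is Eb minor
= Eb minor


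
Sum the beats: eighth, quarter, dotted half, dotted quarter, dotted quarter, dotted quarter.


Working:
Beat values:
  eighth = 0.5 beats
  quarter = 1 beat
  dotted half = 3 beats
  dotted quarter = 1.5 beats
  dotted quarter = 1.5 beats
  dotted quarter = 1.5 beats
Sum = 0.5 + 1 + 3 + 1.5 + 1.5 + 1.5
= 9 beats


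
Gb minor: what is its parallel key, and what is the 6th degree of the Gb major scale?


Let's work it out.
Parallel keys share the same tonic but differ in mode
Gb minor → parallel is Gb major
Gb major scale: Gb Ab Bb Cb Db Eb F
= Gb major; 6th degree = Eb


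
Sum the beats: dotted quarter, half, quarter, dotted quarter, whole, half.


Beat values:
  dotted quarter = 1.5 beats
  half = 2 beats
  quarter = 1 beat
  dotted quarter = 1.5 beats
  whole = 4 beats
  half = 2 beats
Sum = 1.5 + 2 + 1 + 1.5 + 4 + 2
= 12 beats


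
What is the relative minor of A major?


Solution.
The relative minor shares the major's key signature and starts on its 6th degree
6th degree = a major 6th above the tonic; a major 6th above A is F#
→ relative minor of A major is F# minor
= F# minor


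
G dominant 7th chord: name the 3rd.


Let's work it out.
Dominant 7th chord = root + major 3rd + perfect 5th + minor 7th
Seventh chords stack in thirds, so the letter names are G-B-D-F
Root: G
Major 3rd above G: B
Perfect 5th above G: D
Minor 7th above G: F
The 3rd = B


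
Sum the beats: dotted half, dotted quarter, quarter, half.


Solution.
Beat values:
  dotted half = 3 beats
  dotted quarter = 1.5 beats
  quarter = 1 beat
  half = 2 beats
Sum = 3 + 1.5 + 1 + 2
= 7.5 beats


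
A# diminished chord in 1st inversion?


Root position: A# C# E
1st inversion: move root up an octave
Bass note: C#
Notes (bottom to top) = C# E A#


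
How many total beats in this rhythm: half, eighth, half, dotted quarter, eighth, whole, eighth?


Beat values:
  half = 2 beats
  eighth = 0.5 beats
  half = 2 beats
  dotted quarter = 1.5 beats
  eighth = 0.5 beats
  whole = 4 beats
  eighth = 0.5 beats
Sum = 2 + 0.5 + 2 + 1.5 + 0.5 + 4 + 0.5
= 11 beats


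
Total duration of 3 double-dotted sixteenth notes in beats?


Base sixteenth note = 1/4 beats
Dot 1 adds half the previous value: +1/8
Dot 2 adds half the previous value: +1/16
One double-dotted sixteenth = 1/4 + 1/8 + 1/16 = 7/16
3 of them = 3 × 7/16 = 21/16
= 21/16 beats


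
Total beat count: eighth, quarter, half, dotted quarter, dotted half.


Let's work it out.
Beat values:
  eighth = 0.5 beats
  quarter = 1 beat
  half = 2 beats
  dotted quarter = 1.5 beats
  dotted half = 3 beats
Sum = 0.5 + 1 + 2 + 1.5 + 3
= 8 beats


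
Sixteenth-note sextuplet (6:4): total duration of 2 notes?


Sextuplet: 6 notes occupy the space of 4 sixteenth notes
Space = 4 × 1/4 = 1 beat
Each sextuplet note = 1 / 6 = 1/6 beats
2 notes = 2 × 1/6 = 1/3
= 1/3 beats


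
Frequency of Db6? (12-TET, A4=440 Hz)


Let's work it out.
f = 440 × 2^(n/12) where n = semitones from A4
Db6: 16 semitones from A4
f = 440 × 2^(16/12)
f = 1108.73 Hz


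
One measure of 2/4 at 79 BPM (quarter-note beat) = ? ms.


Quarter-note beat duration = 60000 / 79 ms
Beats per measure (2/4) = 2
One measure = 2 × 60000 / 79 = 120000 / 79 ms
= 1519.0 ms


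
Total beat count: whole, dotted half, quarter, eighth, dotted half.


Let's work it out.
Beat values:
  whole = 4 beats
  dotted half = 3 beats
  quarter = 1 beat
  eighth = 0.5 beats
  dotted half = 3 beats
Sum = 4 + 3 + 1 + 0.5 + 3
= 11.5 beats


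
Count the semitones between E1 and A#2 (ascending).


Reasoning:
Absolute semitone position = octave×12 + chromatic position
E1: 1×12 + 4 = 16
A#2: 2×12 + 10 = 34
Difference = 34 - 16 = 18
= 18 semitones


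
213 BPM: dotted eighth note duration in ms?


One quarter-note beat = 60000 / BPM = 60000 / 213 ms
Dotted eighth note = 3/4 × quarter note
Duration = 3/4 × 60000 / 213 = 45000 / 213
= 211.3 ms


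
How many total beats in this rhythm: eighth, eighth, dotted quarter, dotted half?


Reasoning:
Beat values:
  eighth = 0.5 beats
  eighth = 0.5 beats
  dotted quarter = 1.5 beats
  dotted half = 3 beats
Sum = 0.5 + 0.5 + 1.5 + 3
= 5.5 beats


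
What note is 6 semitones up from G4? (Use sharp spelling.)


Step by step:
G4: chromatic position 7 in octave 4 → absolute = 4×12 + 7 = 55
Transpose up 6: 55 + 6 = 61
61 = 5×12 + 1 → C# in octave 5
Result = C#5


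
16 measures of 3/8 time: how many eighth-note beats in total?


Time signature 3/8: the bottom number 8 means the eighth note gets one count
The top number 3 means 3 eighth-note beats per measure
Total = 3 × 16 measures
= 48 eighth-note beats


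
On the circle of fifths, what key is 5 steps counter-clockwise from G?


Working:
Each counter-clockwise step moves down a perfect 5th (= up a perfect 4th)
From G: G → C → F → Bb → Eb → Ab
= Ab


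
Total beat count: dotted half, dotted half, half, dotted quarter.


Beat values:
  dotted half = 3 beats
  dotted half = 3 beats
  half = 2 beats
  dotted quarter = 1.5 beats
Sum = 3 + 3 + 2 + 1.5
= 9.5 beats


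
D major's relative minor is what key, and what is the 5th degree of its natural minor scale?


The relative minor shares the major's key signature and starts on its 6th degree
6th degree = a major 6th above the tonic; a major 6th above D is B
→ relative minor of D major is B minor
B natural minor scale: B C# D E F# G A
= B minor; 5th degree = F#


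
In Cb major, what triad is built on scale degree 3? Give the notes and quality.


Solution.
Cb major scale: Cb Db Eb Fb Gb Ab Bb
Diatonic triad on degree 3 stacks scale notes 3, 5, 7: Eb Gb Bb
Eb→Gb = 3 semitones; Eb→Bb = 7 semitones → minor triad
= Eb Gb Bb (minor)


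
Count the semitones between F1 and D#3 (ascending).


Working:
Absolute semitone position = octave×12 + chromatic position
F1: 1×12 + 5 = 17
D#3: 3×12 + 3 = 39
Difference = 39 - 17 = 22
= 22 semitones


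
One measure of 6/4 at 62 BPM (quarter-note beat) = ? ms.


Working:
Quarter-note beat duration = 60000 / 62 ms
Beats per measure (6/4) = 6
One measure = 6 × 60000 / 62 = 360000 / 62 ms
= 5806.5 ms


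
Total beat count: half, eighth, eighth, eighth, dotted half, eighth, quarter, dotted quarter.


Beat values:
  half = 2 beats
  eighth = 0.5 beats
  eighth = 0.5 beats
  eighth = 0.5 beats
  dotted half = 3 beats
  eighth = 0.5 beats
  quarter = 1 beat
  dotted quarter = 1.5 beats
Sum = 2 + 0.5 + 0.5 + 0.5 + 3 + 0.5 + 1 + 1.5
= 9.5 beats


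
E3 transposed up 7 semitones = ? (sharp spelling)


E3: chromatic position 4 in octave 3 → absolute = 3×12 + 4 = 40
Transpose up 7: 40 + 7 = 47
47 = 3×12 + 11 → B in octave 3
Result = B3


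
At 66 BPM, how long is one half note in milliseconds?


One quarter-note beat = 60000 / BPM = 60000 / 66 ms
Half note = 2 × quarter note
Duration = 2 × 60000 / 66 = 120000 / 66
= 1818.2 ms


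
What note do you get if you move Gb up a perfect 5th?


perfect 5th: 5 letter names, 7 semitones
Letter: G + 4 → D
Pitch: Gb + 7 semitones, spelled as a D → Db
= Db


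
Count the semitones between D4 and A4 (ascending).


Solution.
Absolute semitone position = octave×12 + chromatic position
D4: 4×12 + 2 = 50
A4: 4×12 + 9 = 57
Difference = 57 - 50 = 7
= 7 semitones


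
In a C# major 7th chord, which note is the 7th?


Major 7th chord = root + major 3rd + perfect 5th + major 7th
Seventh chords stack in thirds, so the letter names are C-E-G-B
Root: C#
Major 3rd above C#: E#
Perfect 5th above C#: G#
Major 7th above C#: B#
The 7th = B#


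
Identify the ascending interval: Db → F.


Working:
Letter names: D → F spans 3 letter names → a 3rd
Semitones: Db → F = 4 half-steps
A 3rd of 4 semitones is a major 3rd
= major 3rd


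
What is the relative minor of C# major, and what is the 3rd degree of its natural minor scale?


The relative minor shares the major's key signature and starts on its 6th degree
6th degree = a major 6th above the tonic; a major 6th above C# is A#
→ relative minor of C# major is A# minor
A# natural minor scale: A# B# C# D# E# F# G#
= A# minor; 3rd degree = C#


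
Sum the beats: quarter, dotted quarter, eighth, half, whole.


Working:
Beat values:
  quarter = 1 beat
  dotted quarter = 1.5 beats
  eighth = 0.5 beats
  half = 2 beats
  whole = 4 beats
Sum = 1 + 1.5 + 0.5 + 2 + 4
= 9 beats


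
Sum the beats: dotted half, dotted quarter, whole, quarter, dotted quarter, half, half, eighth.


Beat values:
  dotted half = 3 beats
  dotted quarter = 1.5 beats
  whole = 4 beats
  quarter = 1 beat
  dotted quarter = 1.5 beats
  half = 2 beats
  half = 2 beats
  eighth = 0.5 beats
Sum = 3 + 1.5 + 4 + 1 + 1.5 + 2 + 2 + 0.5
= 15.5 beats


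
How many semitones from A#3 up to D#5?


Reasoning:
Absolute semitone position = octave×12 + chromatic position
A#3: 3×12 + 10 = 46
D#5: 5×12 + 3 = 63
Difference = 63 - 46 = 17
= 17 semitones


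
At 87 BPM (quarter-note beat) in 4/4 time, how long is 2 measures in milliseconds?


Working:
Quarter-note beat duration = 60000 / 87 ms
Beats per measure (4/4) = 4
One measure = 4 × 60000 / 87 = 240000 / 87 ms
2 measures = 2 × 240000 / 87 = 480000 / 87
= 5517.2 ms


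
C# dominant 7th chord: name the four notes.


Working:
Dominant 7th chord = root + major 3rd + perfect 5th + minor 7th
Seventh chords stack in thirds, so the letter names are C-E-G-B
Root: C#
Major 3rd above C#: E#
Perfect 5th above C#: G#
Minor 7th above C#: B
Chord = C# E# G# B


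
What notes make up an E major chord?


Working:
Major triad = root + major 3rd (4 semitones) + perfect 5th (7 semitones)
A triad on E stacks thirds, so the chord tones use letter names E-G-B
Root: E
Major 3rd above E: G#
Perfect 5th above E: B
Chord = E G# B


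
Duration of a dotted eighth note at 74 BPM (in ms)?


Reasoning:
One quarter-note beat = 60000 / BPM = 60000 / 74 ms
Dotted eighth note = 3/4 × quarter note
Duration = 3/4 × 60000 / 74 = 45000 / 74
= 608.1 ms


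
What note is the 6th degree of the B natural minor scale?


Step by step:
Natural minor scale pattern: W-H-W-W-H-W-W (2-1-2-2-1-2-2 semitones)
Starting from B:
  B + 2 semitones → C#
  C# + 1 semitone → D
  D + 2 semitones → E
  E + 2 semitones → F#
  F# + 1 semitone → G
  G + 2 semitones → A
  A + 2 semitones → B
Scale: B C# D E F# G A
Degree 6 = G


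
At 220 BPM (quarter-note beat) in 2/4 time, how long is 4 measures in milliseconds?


Working:
Quarter-note beat duration = 60000 / 220 ms
Beats per measure (2/4) = 2
One measure = 2 × 60000 / 220 = 120000 / 220 ms
4 measures = 4 × 120000 / 220 = 480000 / 220
= 2181.8 ms


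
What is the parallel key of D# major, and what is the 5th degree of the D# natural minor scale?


Let's work it out.
Parallel keys share the same tonic but differ in mode
D# major → parallel is D# minor
D# natural minor scale: D# E# F# G# A# B C#
= D# minor; 5th degree = A#


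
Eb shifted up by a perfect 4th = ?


Working:
perfect 4th: 4 letter names, 5 semitones
Letter: E + 3 → A
Pitch: Eb + 5 semitones, spelled as an A → Ab
= Ab


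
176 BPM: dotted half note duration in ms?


Let's work it out.
One quarter-note beat = 60000 / BPM = 60000 / 176 ms
Dotted half note = 3 × quarter note
Duration = 3 × 60000 / 176 = 180000 / 176
= 1022.7 ms


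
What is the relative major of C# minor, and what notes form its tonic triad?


Working:
The relative major shares the key signature and is a minor 3rd above the minor tonic
A minor 3rd above C# is E
→ relative major of C# minor is E major
Tonic triad of E major = root + major 3rd + perfect 5th = E G# B
= E major; triad = E G# B


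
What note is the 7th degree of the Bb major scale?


Reasoning:
Major scale pattern: W-W-H-W-W-W-H (2-2-1-2-2-2-1 semitones)
Starting from Bb:
  Bb + 2 semitones → C
  C + 2 semitones → D
  D + 1 semitone → Eb
  Eb + 2 semitones → F
  F + 2 semitones → G
  G + 2 semitones → A
  A + 1 semitone → Bb
Scale: Bb C D Eb F G A
Degree 7 = A


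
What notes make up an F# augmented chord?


Let's work it out.
Augmented triad = root + major 3rd (4 semitones) + augmented 5th (8 semitones)
A triad on F# stacks thirds, so the chord tones use letter names F-A-C
Root: F#
Major 3rd above F#: A#
Augmented 5th above F#: C##
Chord = F# A# C##


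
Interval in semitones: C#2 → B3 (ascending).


Working:
Absolute semitone position = octave×12 + chromatic position
C#2: 2×12 + 1 = 25
B3: 3×12 + 11 = 47
Difference = 47 - 25 = 22
= 22 semitones


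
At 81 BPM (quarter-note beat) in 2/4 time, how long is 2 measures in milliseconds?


Step by step:
Quarter-note beat duration = 60000 / 81 ms
Beats per measure (2/4) = 2
One measure = 2 × 60000 / 81 = 120000 / 81 ms
2 measures = 2 × 120000 / 81 = 240000 / 81
= 2963.0 ms


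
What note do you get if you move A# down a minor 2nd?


Step by step:
minor 2nd: 2 letter names, 1 semitones
Letter: A - 1 → G
Pitch: A# - 1 semitones, spelled as a G → G##
= G##


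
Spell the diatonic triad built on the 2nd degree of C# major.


Working:
C# major scale: C# D# E# F# G# A# B#
Diatonic triad on degree 2 stacks scale notes 2, 4, 6: D# F# A#
D#→F# = 3 semitones; D#→A# = 7 semitones → minor triad
= D# F# A# (minor)


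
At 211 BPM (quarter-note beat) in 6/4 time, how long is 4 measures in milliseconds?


Step by step:
Quarter-note beat duration = 60000 / 211 ms
Beats per measure (6/4) = 6
One measure = 6 × 60000 / 211 = 360000 / 211 ms
4 measures = 4 × 360000 / 211 = 1440000 / 211
= 6824.6 ms


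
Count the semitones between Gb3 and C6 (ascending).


Solution.
Absolute semitone position = octave×12 + chromatic position
Gb3: 3×12 + 6 = 42
C6: 6×12 + 0 = 72
Difference = 72 - 42 = 30
= 30 semitones


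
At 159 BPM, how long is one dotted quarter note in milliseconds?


One quarter-note beat = 60000 / BPM = 60000 / 159 ms
Dotted quarter note = 3/2 × quarter note
Duration = 3/2 × 60000 / 159 = 90000 / 159
= 566.0 ms


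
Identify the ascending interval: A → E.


Letter names: A → E spans 5 letter names → a 5th
Semitones: A → E = 7 half-steps
A 5th of 7 semitones is a perfect 5th
= perfect 5th


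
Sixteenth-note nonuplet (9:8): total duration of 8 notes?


Reasoning:
Nonuplet: 9 notes occupy the space of 8 sixteenth notes
Space = 8 × 1/4 = 2 beats
Each nonuplet note = 2 / 9 = 2/9 beats
8 notes = 8 × 2/9 = 16/9
= 16/9 beats


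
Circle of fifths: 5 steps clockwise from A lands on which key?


Step by step:
Each clockwise step on the circle of fifths moves up a perfect 5th
From A: A → E → B → F#/Gb → Db → Ab
= Ab


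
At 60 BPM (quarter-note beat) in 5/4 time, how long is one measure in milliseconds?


Quarter-note beat duration = 60000 / 60 ms
Beats per measure (5/4) = 5
One measure = 5 × 60000 / 60 = 300000 / 60 ms
= 5000.0 ms


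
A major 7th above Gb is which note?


Reasoning:
A 7th spans 7 letter names, so from G we land on F
A major 7th = 11 semitones above Gb
Spell F at that pitch: F
= F


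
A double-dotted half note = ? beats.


Working:
Base half note = 2 beats
Dot 1 adds half the previous value: +1
Dot 2 adds half the previous value: +1/2
One double-dotted half = 2 + 1 + 1/2 = 7/2
= 7/2 beats


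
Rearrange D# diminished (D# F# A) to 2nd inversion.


Step by step:
Root position: D# F# A
2nd inversion: move root and 3rd up an octave
Bass note: A
Notes (bottom to top) = A D# F#


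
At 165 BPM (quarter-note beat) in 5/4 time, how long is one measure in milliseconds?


Working:
Quarter-note beat duration = 60000 / 165 ms
Beats per measure (5/4) = 5
One measure = 5 × 60000 / 165 = 300000 / 165 ms
= 1818.2 ms


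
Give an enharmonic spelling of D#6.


Step by step:
Enharmonic notes sound the same pitch but are spelled with different letter names
D# and Eb name the same pitch class
= Eb6


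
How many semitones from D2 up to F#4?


Reasoning:
Absolute semitone position = octave×12 + chromatic position
D2: 2×12 + 2 = 26
F#4: 4×12 + 6 = 54
Difference = 54 - 26 = 28
= 28 semitones


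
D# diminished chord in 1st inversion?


Step by step:
Root position: D# F# A
1st inversion: move root up an octave
Bass note: F#
Notes (bottom to top) = F# A D#


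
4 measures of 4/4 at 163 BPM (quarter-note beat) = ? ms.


Working:
Quarter-note beat duration = 60000 / 163 ms
Beats per measure (4/4) = 4
One measure = 4 × 60000 / 163 = 240000 / 163 ms
4 measures = 4 × 240000 / 163 = 960000 / 163
= 5889.6 ms


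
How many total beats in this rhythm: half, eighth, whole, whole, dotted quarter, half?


Solution.
Beat values:
  half = 2 beats
  eighth = 0.5 beats
  whole = 4 beats
  whole = 4 beats
  dotted quarter = 1.5 beats
  half = 2 beats
Sum = 2 + 0.5 + 4 + 4 + 1.5 + 2
= 14 beats


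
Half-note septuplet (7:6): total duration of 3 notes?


Working:
Septuplet: 7 notes occupy the space of 6 half notes
Space = 6 × 2 = 12 beats
Each septuplet note = 12 / 7 = 12/7 beats
3 notes = 3 × 12/7 = 36/7
= 36/7 beats


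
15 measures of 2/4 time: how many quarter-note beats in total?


Time signature 2/4: the bottom number 4 means the quarter note gets one count
The top number 2 means 2 quarter-note beats per measure
Total = 2 × 15 measures
= 30 quarter-note beats


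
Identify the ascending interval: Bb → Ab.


Reasoning:
Letter names: B → A spans 7 letter names → a 7th
Semitones: Bb → Ab = 10 half-steps
A 7th of 10 semitones is a minor 7th
= minor 7th


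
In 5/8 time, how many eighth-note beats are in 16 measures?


Let's work it out.
Time signature 5/8: the bottom number 8 means the eighth note gets one count
The top number 5 means 5 eighth-note beats per measure
Total = 5 × 16 measures
= 80 eighth-note beats


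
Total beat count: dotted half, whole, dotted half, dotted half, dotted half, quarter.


Reasoning:
Beat values:
  dotted half = 3 beats
  whole = 4 beats
  dotted half = 3 beats
  dotted half = 3 beats
  dotted half = 3 beats
  quarter = 1 beat
Sum = 3 + 4 + 3 + 3 + 3 + 1
= 17 beats


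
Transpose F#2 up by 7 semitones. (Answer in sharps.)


Working:
F#2: chromatic position 6 in octave 2 → absolute = 2×12 + 6 = 30
Transpose up 7: 30 + 7 = 37
37 = 3×12 + 1 → C# in octave 3
Result = C#3


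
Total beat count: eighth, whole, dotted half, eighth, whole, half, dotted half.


Step by step:
Beat values:
  eighth = 0.5 beats
  whole = 4 beats
  dotted half = 3 beats
  eighth = 0.5 beats
  whole = 4 beats
  half = 2 beats
  dotted half = 3 beats
Sum = 0.5 + 4 + 3 + 0.5 + 4 + 2 + 3
= 17 beats


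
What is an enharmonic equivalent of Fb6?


Step by step:
Enharmonic notes sound the same pitch but are spelled with different letter names
Fb and E name the same pitch class
= E6


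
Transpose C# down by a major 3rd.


Solution.
major 3rd: 3 letter names, 4 semitones
Letter: C - 2 → A
Pitch: C# - 4 semitones, spelled as an A → A
= A


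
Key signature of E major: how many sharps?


Let's work it out.
Sharp major keys follow the circle of fifths: C(0), G(1), D(2), A(3), E(4), B(5), F#(6), C#(7)
E major has 4 sharps
Order of sharps: F# C# G# D# A# E# B# → first 4: F#, C#, G#, D#
= 4 sharps


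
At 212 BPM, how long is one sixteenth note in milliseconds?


Step by step:
One quarter-note beat = 60000 / BPM = 60000 / 212 ms
Sixteenth note = 1/4 × quarter note
Duration = 1/4 × 60000 / 212 = 15000 / 212
= 70.8 ms


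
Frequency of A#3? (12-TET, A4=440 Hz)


Step by step:
f = 440 × 2^(n/12) where n = semitones from A4
A#3: -11 semitones from A4
f = 440 × 2^(-11/12)
f = 233.08 Hz


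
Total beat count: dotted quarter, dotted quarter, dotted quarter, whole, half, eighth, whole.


Let's work it out.
Beat values:
  dotted quarter = 1.5 beats
  dotted quarter = 1.5 beats
  dotted quarter = 1.5 beats
  whole = 4 beats
  half = 2 beats
  eighth = 0.5 beats
  whole = 4 beats
Sum = 1.5 + 1.5 + 1.5 + 4 + 2 + 0.5 + 4
= 15 beats


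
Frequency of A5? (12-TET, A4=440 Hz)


f = 440 × 2^(n/12) where n = semitones from A4
A5: 12 semitones from A4
f = 440 × 2^(12/12)
f = 880.00 Hz


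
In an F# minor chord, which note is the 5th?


Minor triad = root + minor 3rd (3 semitones) + perfect 5th (7 semitones)
A triad on F# stacks thirds, so the chord tones use letter names F-A-C
Root: F#
Minor 3rd above F#: A
Perfect 5th above F#: C#
The 5th = C#


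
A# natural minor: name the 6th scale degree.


Solution.
Natural minor scale pattern: W-H-W-W-H-W-W (2-1-2-2-1-2-2 semitones)
Starting from A#:
  A# + 2 semitones → B#
  B# + 1 semitone → C#
  C# + 2 semitones → D#
  D# + 2 semitones → E#
  E# + 1 semitone → F#
  F# + 2 semitones → G#
  G# + 2 semitones → A#
Scale: A# B# C# D# E# F# G#
Degree 6 = F#


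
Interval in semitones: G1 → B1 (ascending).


Step by step:
Absolute semitone position = octave×12 + chromatic position
G1: 1×12 + 7 = 19
B1: 1×12 + 11 = 23
Difference = 23 - 19 = 4
= 4 semitones


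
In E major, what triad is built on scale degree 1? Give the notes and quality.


Working:
E major scale: E F# G# A B C# D#
Diatonic triad on degree 1 stacks scale notes 1, 3, 5: E G# B
E→G# = 4 semitones; E→B = 7 semitones → major triad
= E G# B (major)


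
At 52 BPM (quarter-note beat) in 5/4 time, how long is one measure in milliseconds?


Reasoning:
Quarter-note beat duration = 60000 / 52 ms
Beats per measure (5/4) = 5
One measure = 5 × 60000 / 52 = 300000 / 52 ms
= 5769.2 ms


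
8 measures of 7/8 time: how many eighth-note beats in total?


Reasoning:
Time signature 7/8: the bottom number 8 means the eighth note gets one count
The top number 7 means 7 eighth-note beats per measure
Total = 7 × 8 measures
= 56 eighth-note beats


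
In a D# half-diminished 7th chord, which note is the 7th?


Half-diminished 7th chord = root + minor 3rd + diminished 5th + minor 7th
Seventh chords stack in thirds, so the letter names are D-F-A-C
Root: D#
Minor 3rd above D#: F#
Diminished 5th above D#: A
Minor 7th above D#: C#
The 7th = C#


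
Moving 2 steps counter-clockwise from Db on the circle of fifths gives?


Reasoning:
Each counter-clockwise step moves down a perfect 5th (= up a perfect 4th)
From Db: Db → F#/Gb → B
= B


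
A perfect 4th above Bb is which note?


Working:
A 4th spans 4 letter names, so from B we land on E
A perfect 4th = 5 semitones above Bb
Spell E at that pitch: Eb
= Eb


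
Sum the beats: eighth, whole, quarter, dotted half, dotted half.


Beat values:
  eighth = 0.5 beats
  whole = 4 beats
  quarter = 1 beat
  dotted half = 3 beats
  dotted half = 3 beats
Sum = 0.5 + 4 + 1 + 3 + 3
= 11.5 beats


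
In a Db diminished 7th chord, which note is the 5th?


Reasoning:
Diminished 7th chord = root + minor 3rd + diminished 5th + diminished 7th
Seventh chords stack in thirds, so the letter names are D-F-A-C
Root: Db
Minor 3rd above Db: Fb
Diminished 5th above Db: Abb
Diminished 7th above Db: Cbb
The 5th = Abb


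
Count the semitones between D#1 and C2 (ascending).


Let's work it out.
Absolute semitone position = octave×12 + chromatic position
D#1: 1×12 + 3 = 15
C2: 2×12 + 0 = 24
Difference = 24 - 15 = 9
= 9 semitones


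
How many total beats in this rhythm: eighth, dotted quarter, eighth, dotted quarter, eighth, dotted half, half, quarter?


Step by step:
Beat values:
  eighth = 0.5 beats
  dotted quarter = 1.5 beats
  eighth = 0.5 beats
  dotted quarter = 1.5 beats
  eighth = 0.5 beats
  dotted half = 3 beats
  half = 2 beats
  quarter = 1 beat
Sum = 0.5 + 1.5 + 0.5 + 1.5 + 0.5 + 3 + 2 + 1
= 10.5 beats


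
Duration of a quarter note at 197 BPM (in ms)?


Let's work it out.
One quarter-note beat = 60000 / BPM = 60000 / 197 ms
Duration = 60000 / 197
= 304.6 ms


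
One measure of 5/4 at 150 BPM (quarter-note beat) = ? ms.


Let's work it out.
Quarter-note beat duration = 60000 / 150 ms
Beats per measure (5/4) = 5
One measure = 5 × 60000 / 150 = 300000 / 150 ms
= 2000.0 ms


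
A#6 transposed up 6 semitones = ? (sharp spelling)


Step by step:
A#6: chromatic position 10 in octave 6 → absolute = 6×12 + 10 = 82
Transpose up 6: 82 + 6 = 88
88 = 7×12 + 4 → E in octave 7
Result = E7


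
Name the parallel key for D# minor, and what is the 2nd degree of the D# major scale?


Step by step:
Parallel keys share the same tonic but differ in mode
D# minor → parallel is D# major
D# major scale: D# E# F## G# A# B# C##
= D# major; 2nd degree = E#


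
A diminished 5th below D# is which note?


Step by step:
A 5th spans 5 letter names, so from D we land on G
A diminished 5th = 6 semitones below D#
Spell G at that pitch: G##
= G##


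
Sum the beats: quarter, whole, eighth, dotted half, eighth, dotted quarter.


Beat values:
  quarter = 1 beat
  whole = 4 beats
  eighth = 0.5 beats
  dotted half = 3 beats
  eighth = 0.5 beats
  dotted quarter = 1.5 beats
Sum = 1 + 4 + 0.5 + 3 + 0.5 + 1.5
= 10.5 beats


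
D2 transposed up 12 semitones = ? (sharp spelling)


D2: chromatic position 2 in octave 2 → absolute = 2×12 + 2 = 26
Transpose up 12: 26 + 12 = 38
38 = 3×12 + 2 → D in octave 3
Result = D3


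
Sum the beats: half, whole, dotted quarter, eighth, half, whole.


Reasoning:
Beat values:
  half = 2 beats
  whole = 4 beats
  dotted quarter = 1.5 beats
  eighth = 0.5 beats
  half = 2 beats
  whole = 4 beats
Sum = 2 + 4 + 1.5 + 0.5 + 2 + 4
= 14 beats


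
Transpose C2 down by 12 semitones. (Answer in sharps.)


C2: chromatic position 0 in octave 2 → absolute = 2×12 + 0 = 24
Transpose down 12: 24 - 12 = 12
12 = 1×12 + 0 → C in octave 1
Result = C1


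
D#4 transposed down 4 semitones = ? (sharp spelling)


Reasoning:
D#4: chromatic position 3 in octave 4 → absolute = 4×12 + 3 = 51
Transpose down 4: 51 - 4 = 47
47 = 3×12 + 11 → B in octave 3
Result = B3


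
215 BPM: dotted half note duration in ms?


Step by step:
One quarter-note beat = 60000 / BPM = 60000 / 215 ms
Dotted half note = 3 × quarter note
Duration = 3 × 60000 / 215 = 180000 / 215
= 837.2 ms


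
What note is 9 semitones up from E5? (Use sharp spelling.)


Let's work it out.
E5: chromatic position 4 in octave 5 → absolute = 5×12 + 4 = 64
Transpose up 9: 64 + 9 = 73
73 = 6×12 + 1 → C# in octave 6
Result = C#6


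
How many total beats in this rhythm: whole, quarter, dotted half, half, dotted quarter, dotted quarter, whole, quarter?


Solution.
Beat values:
  whole = 4 beats
  quarter = 1 beat
  dotted half = 3 beats
  half = 2 beats
  dotted quarter = 1.5 beats
  dotted quarter = 1.5 beats
  whole = 4 beats
  quarter = 1 beat
Sum = 4 + 1 + 3 + 2 + 1.5 + 1.5 + 4 + 1
= 18 beats


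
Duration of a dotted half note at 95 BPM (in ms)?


One quarter-note beat = 60000 / BPM = 60000 / 95 ms
Dotted half note = 3 × quarter note
Duration = 3 × 60000 / 95 = 180000 / 95
= 1894.7 ms


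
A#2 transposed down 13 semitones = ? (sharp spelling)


A#2: chromatic position 10 in octave 2 → absolute = 2×12 + 10 = 34
Transpose down 13: 34 - 13 = 21
21 = 1×12 + 9 → A in octave 1
Result = A1


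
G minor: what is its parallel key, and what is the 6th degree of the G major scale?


Parallel keys share the same tonic but differ in mode
G minor → parallel is G major
G major scale: G A B C D E F#
= G major; 6th degree = E


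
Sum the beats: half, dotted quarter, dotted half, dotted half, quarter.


Step by step:
Beat values:
  half = 2 beats
  dotted quarter = 1.5 beats
  dotted half = 3 beats
  dotted half = 3 beats
  quarter = 1 beat
Sum = 2 + 1.5 + 3 + 3 + 1
= 10.5 beats


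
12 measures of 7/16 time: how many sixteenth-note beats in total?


Reasoning:
Time signature 7/16: the bottom number 16 means the sixteenth note gets one count
The top number 7 means 7 sixteenth-note beats per measure
Total = 7 × 12 measures
= 84 sixteenth-note beats


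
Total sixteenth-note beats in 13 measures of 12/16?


Solution.
Time signature 12/16: the bottom number 16 means the sixteenth note gets one count
The top number 12 means 12 sixteenth-note beats per measure
Total = 12 × 13 measures
= 156 sixteenth-note beats


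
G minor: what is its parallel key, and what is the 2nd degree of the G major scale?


Reasoning:
Parallel keys share the same tonic but differ in mode
G minor → parallel is G major
G major scale: G A B C D E F#
= G major; 2nd degree = A


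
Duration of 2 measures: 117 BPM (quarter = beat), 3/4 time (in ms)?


Let's work it out.
Quarter-note beat duration = 60000 / 117 ms
Beats per measure (3/4) = 3
One measure = 3 × 60000 / 117 = 180000 / 117 ms
2 measures = 2 × 180000 / 117 = 360000 / 117
= 3076.9 ms


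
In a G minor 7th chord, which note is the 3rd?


Minor 7th chord = root + minor 3rd + perfect 5th + minor 7th
Seventh chords stack in thirds, so the letter names are G-B-D-F
Root: G
Minor 3rd above G: Bb
Perfect 5th above G: D
Minor 7th above G: F
The 3rd = Bb


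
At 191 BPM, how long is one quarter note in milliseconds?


Step by step:
One quarter-note beat = 60000 / BPM = 60000 / 191 ms
Duration = 60000 / 191
= 314.1 ms


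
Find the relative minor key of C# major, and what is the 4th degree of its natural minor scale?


Solution.
The relative minor shares the major's key signature and starts on its 6th degree
6th degree = a major 6th above the tonic; a major 6th above C# is A#
→ relative minor of C# major is A# minor
A# natural minor scale: A# B# C# D# E# F# G#
= A# minor; 4th degree = D#


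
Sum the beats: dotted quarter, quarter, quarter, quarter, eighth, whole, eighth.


Step by step:
Beat values:
  dotted quarter = 1.5 beats
  quarter = 1 beat
  quarter = 1 beat
  quarter = 1 beat
  eighth = 0.5 beats
  whole = 4 beats
  eighth = 0.5 beats
Sum = 1.5 + 1 + 1 + 1 + 0.5 + 4 + 0.5
= 9.5 beats


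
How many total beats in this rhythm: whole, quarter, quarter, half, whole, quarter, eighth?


Beat values:
  whole = 4 beats
  quarter = 1 beat
  quarter = 1 beat
  half = 2 beats
  whole = 4 beats
  quarter = 1 beat
  eighth = 0.5 beats
Sum = 4 + 1 + 1 + 2 + 4 + 1 + 0.5
= 13.5 beats


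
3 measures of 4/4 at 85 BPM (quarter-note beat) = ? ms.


Quarter-note beat duration = 60000 / 85 ms
Beats per measure (4/4) = 4
One measure = 4 × 60000 / 85 = 240000 / 85 ms
3 measures = 3 × 240000 / 85 = 720000 / 85
= 8470.6 ms


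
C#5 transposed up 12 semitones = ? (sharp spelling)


Step by step:
C#5: chromatic position 1 in octave 5 → absolute = 5×12 + 1 = 61
Transpose up 12: 61 + 12 = 73
73 = 6×12 + 1 → C# in octave 6
Result = C#6


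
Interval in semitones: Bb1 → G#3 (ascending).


Working:
Absolute semitone position = octave×12 + chromatic position
Bb1: 1×12 + 10 = 22
G#3: 3×12 + 8 = 44
Difference = 44 - 22 = 22
= 22 semitones


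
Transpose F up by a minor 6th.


Reasoning:
minor 6th: 6 letter names, 8 semitones
Letter: F + 5 → D
Pitch: F + 8 semitones, spelled as a D → Db
= Db


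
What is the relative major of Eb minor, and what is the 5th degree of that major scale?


The relative major shares the key signature and is a minor 3rd above the minor tonic
A minor 3rd above Eb is Gb
→ relative major of Eb minor is Gb major
Gb major scale: Gb Ab Bb Cb Db Eb F
= Gb major; 5th degree = Db


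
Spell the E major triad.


Let's work it out.
Major triad = root + major 3rd (4 semitones) + perfect 5th (7 semitones)
A triad on E stacks thirds, so the chord tones use letter names E-G-B
Root: E
Major 3rd above E: G#
Perfect 5th above E: B
Chord = E G# B


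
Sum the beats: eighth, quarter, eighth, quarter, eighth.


Reasoning:
Beat values:
  eighth = 0.5 beats
  quarter = 1 beat
  eighth = 0.5 beats
  quarter = 1 beat
  eighth = 0.5 beats
Sum = 0.5 + 1 + 0.5 + 1 + 0.5
= 3.5 beats


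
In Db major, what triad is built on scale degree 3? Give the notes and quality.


Working:
Db major scale: Db Eb F Gb Ab Bb C
Diatonic triad on degree 3 stacks scale notes 3, 5, 7: F Ab C
F→Ab = 3 semitones; F→C = 7 semitones → minor triad
= F Ab C (minor)


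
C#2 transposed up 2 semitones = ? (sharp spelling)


Reasoning:
C#2: chromatic position 1 in octave 2 → absolute = 2×12 + 1 = 25
Transpose up 2: 25 + 2 = 27
27 = 2×12 + 3 → D# in octave 2
Result = D#2


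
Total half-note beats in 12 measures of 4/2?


Let's work it out.
Time signature 4/2: the bottom number 2 means the half note gets one count
The top number 4 means 4 half-note beats per measure
Total = 4 × 12 measures
= 48 half-note beats


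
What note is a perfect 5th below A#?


Working:
A 5th spans 5 letter names, so from A we land on D
A perfect 5th = 7 semitones below A#
Spell D at that pitch: D#
= D#
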